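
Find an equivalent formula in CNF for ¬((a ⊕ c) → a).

¬((a ⊕ c) → a)
≡ ¬(¬(a ⊕ c) ∨ a)   — eliminate →
≡ ¬(¬((a ∨ c) ∧ ¬(a ∧ c)) ∨ a)   — expand ⊕
≡ ¬¬((a ∨ c) ∧ ¬(a ∧ c)) ∧ ¬a   — De Morgan
≡ (a ∨ c) ∧ ¬(a ∧ c) ∧ ¬a   — double negation
≡ (a ∨ c) ∧ (¬a ∨ ¬c) ∧ ¬a   — De Morgan
≡ (a ∨ c) ∧ ¬a   — simplify

(a ∨ c) ∧ ¬a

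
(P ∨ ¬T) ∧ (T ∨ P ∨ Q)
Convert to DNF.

(P ∨ ¬T) ∧ (T ∨ P ∨ Q)
≡ (P ∧ T) ∨ (P ∧ P) ∨ (P ∧ Q) ∨ (¬T ∧ T) ∨ (¬T ∧ P) ∨ (¬T ∧ Q)   (distribute ∧ over ∨)
≡ P ∨ (¬T ∧ Q)   (simplify)

P ∨ (¬T ∧ Q)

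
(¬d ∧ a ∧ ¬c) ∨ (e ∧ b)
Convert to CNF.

(¬d ∨ e) ∧ (¬d ∨ b) ∧ (a ∨ e) ∧ (a ∨ b) ∧ (¬c ∨ e) ∧ (¬c ∨ b)

(¬d ∧ a ∧ ¬c) ∨ (e ∧ b)
⇔ (¬d ∨ e) ∧ (¬d ∨ b) ∧ (a ∨ e) ∧ (a ∨ b) ∧ (¬c ∨ e) ∧ (¬c ∨ b)   — distribute ∨ over ∧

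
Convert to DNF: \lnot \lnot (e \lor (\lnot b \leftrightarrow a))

\lnot \lnot (e \lor (\lnot b \leftrightarrow a))
≡ \lnot \lnot (e \lor ((\lnot b \to a) \land (a \to \lnot b)))   [eliminate \leftrightarrow]
≡ \lnot \lnot (e \lor ((\lnot \lnot b \lor a) \land (a \to \lnot b)))   [eliminate \to]
≡ \lnot \lnot (e \lor ((\lnot \lnot b \lor a) \land (\lnot a \lor \lnot b)))   [eliminate \to]
≡ e \lor ((\lnot \lnot b \lor a) \land (\lnot a \lor \lnot b))   [double negation]
≡ e \lor ((b \lor a) \land (\lnot a \lor \lnot b))   [double negation]
≡ e \lor (b \land \lnot a) \lor (b \land \lnot b) \lor (a \land \lnot a) \lor (a \land \lnot b)   [distribute \land over \lor]
≡ e \lor (b \land \lnot a) \lor (a \land \lnot b)   [simplify]

e \lor (b \land \lnot a) \lor (a \land \lnot b)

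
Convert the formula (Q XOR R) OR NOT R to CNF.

(Q XOR R) OR NOT R
≡ ((Q OR R) AND NOT (Q AND R)) OR NOT R   [expand XOR]
≡ ((Q OR R) AND (NOT Q OR NOT R)) OR NOT R   [De Morgan]
≡ (Q OR R OR NOT R) AND (NOT Q OR NOT R OR NOT R)   [distribute OR over AND]
≡ NOT Q OR NOT R   [simplify]

NOT Q OR NOT R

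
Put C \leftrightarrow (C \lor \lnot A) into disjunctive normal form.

C \leftrightarrow (C \lor \lnot A)
⇔ (C \to (C \lor \lnot A)) \land ((C \lor \lnot A) \to C)
⇔ (\lnot C \lor C \lor \lnot A) \land ((C \lor \lnot A) \to C)
⇔ (\lnot C \lor C \lor \lnot A) \land (\lnot (C \lor \lnot A) \lor C)
⇔ (\lnot C \lor C \lor \lnot A) \land ((\lnot C \land \lnot \lnot A) \lor C)
⇔ (\lnot C \lor C \lor \lnot A) \land ((\lnot C \land A) \lor C)
⇔ (\lnot C \land \lnot C \land A) \lor (\lnot C \land C) \lor (C \land \lnot C \land A) \lor (C \land C) \lor (\lnot A \land \lnot C \land A) \lor (\lnot A \land C)
⇔ (\lnot C \land A) \lor C

(\lnot C \land A) \lor C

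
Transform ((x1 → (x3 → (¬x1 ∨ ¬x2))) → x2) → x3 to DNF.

¬x2 ∨ x3

((x1 → (x3 → (¬x1 ∨ ¬x2))) → x2) → x3
≡ ¬((x1 → (x3 → (¬x1 ∨ ¬x2))) → x2) ∨ x3   (eliminate →)
≡ ¬(¬(x1 → (x3 → (¬x1 ∨ ¬x2))) ∨ x2) ∨ x3   (eliminate →)
≡ ¬(¬(¬x1 ∨ (x3 → (¬x1 ∨ ¬x2))) ∨ x2) ∨ x3   (eliminate →)
≡ ¬(¬(¬x1 ∨ ¬x3 ∨ ¬x1 ∨ ¬x2) ∨ x2) ∨ x3   (eliminate →)
≡ (¬¬(¬x1 ∨ ¬x3 ∨ ¬x1 ∨ ¬x2) ∧ ¬x2) ∨ x3   (De Morgan)
≡ ((¬x1 ∨ ¬x3 ∨ ¬x1 ∨ ¬x2) ∧ ¬x2) ∨ x3   (double negation)
≡ (¬x1 ∧ ¬x2) ∨ (¬x3 ∧ ¬x2) ∨ (¬x1 ∧ ¬x2) ∨ (¬x2 ∧ ¬x2) ∨ x3   (distribute ∧ over ∨)
≡ ¬x2 ∨ x3   (simplify)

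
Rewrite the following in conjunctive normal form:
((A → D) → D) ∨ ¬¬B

((A → D) → D) ∨ ¬¬B
= ¬(A → D) ∨ D ∨ ¬¬B
= ¬(¬A ∨ D) ∨ D ∨ ¬¬B
= (¬¬A ∧ ¬D) ∨ D ∨ ¬¬B
= (A ∧ ¬D) ∨ D ∨ ¬¬B
= (A ∧ ¬D) ∨ D ∨ B
= (A ∨ D ∨ B) ∧ (¬D ∨ D ∨ B)
= A ∨ D ∨ B

A ∨ D ∨ B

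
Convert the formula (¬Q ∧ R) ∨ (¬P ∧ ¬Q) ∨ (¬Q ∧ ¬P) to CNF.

¬Q ∧ (R ∨ ¬P)

(¬Q ∧ R) ∨ (¬P ∧ ¬Q) ∨ (¬Q ∧ ¬P)
≡ (¬Q ∨ ¬P ∨ ¬Q) ∧ (¬Q ∨ ¬P ∨ ¬P) ∧ (¬Q ∨ ¬Q ∨ ¬Q) ∧ (¬Q ∨ ¬Q ∨ ¬P) ∧ (R ∨ ¬P ∨ ¬Q) ∧ (R ∨ ¬P ∨ ¬P) ∧ (R ∨ ¬Q ∨ ¬Q) ∧ (R ∨ ¬Q ∨ ¬P)   [distribute ∨ over ∧]
≡ ¬Q ∧ (R ∨ ¬P)   [simplify]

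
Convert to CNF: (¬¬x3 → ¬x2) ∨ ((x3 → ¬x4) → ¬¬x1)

(¬¬x3 → ¬x2) ∨ ((x3 → ¬x4) → ¬¬x1)
= ¬¬¬x3 ∨ ¬x2 ∨ ((x3 → ¬x4) → ¬¬x1)
= ¬¬¬x3 ∨ ¬x2 ∨ ¬(x3 → ¬x4) ∨ ¬¬x1
= ¬¬¬x3 ∨ ¬x2 ∨ ¬(¬x3 ∨ ¬x4) ∨ ¬¬x1
= ¬x3 ∨ ¬x2 ∨ ¬(¬x3 ∨ ¬x4) ∨ ¬¬x1
= ¬x3 ∨ ¬x2 ∨ (¬¬x3 ∧ ¬¬x4) ∨ ¬¬x1
= ¬x3 ∨ ¬x2 ∨ (x3 ∧ ¬¬x4) ∨ ¬¬x1
= ¬x3 ∨ ¬x2 ∨ (x3 ∧ x4) ∨ ¬¬x1
= ¬x3 ∨ ¬x2 ∨ (x3 ∧ x4) ∨ x1
= (¬x3 ∨ ¬x2 ∨ x3 ∨ x1) ∧ (¬x3 ∨ ¬x2 ∨ x4 ∨ x1)
= ¬x3 ∨ ¬x2 ∨ x4 ∨ x1

¬x3 ∨ ¬x2 ∨ x4 ∨ x1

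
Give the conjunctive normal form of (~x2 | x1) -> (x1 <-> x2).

(~x2 | x1) -> (x1 <-> x2)
⇔ ~(~x2 | x1) | (x1 <-> x2)   (eliminate ->)
⇔ ~(~x2 | x1) | ((x1 -> x2) & (x2 -> x1))   (eliminate <->)
⇔ ~(~x2 | x1) | ((~x1 | x2) & (x2 -> x1))   (eliminate ->)
⇔ ~(~x2 | x1) | ((~x1 | x2) & (~x2 | x1))   (eliminate ->)
⇔ (~~x2 & ~x1) | ((~x1 | x2) & (~x2 | x1))   (De Morgan)
⇔ (x2 & ~x1) | ((~x1 | x2) & (~x2 | x1))   (double negation)
⇔ (x2 | ~x1 | x2) & (x2 | ~x2 | x1) & (~x1 | ~x1 | x2) & (~x1 | ~x2 | x1)   (distribute | over &)
⇔ x2 | ~x1   (simplify)

x2 | ~x1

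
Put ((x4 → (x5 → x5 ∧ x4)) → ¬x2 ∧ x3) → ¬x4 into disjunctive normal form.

((x4 → (x5 → x5 ∧ x4)) → ¬x2 ∧ x3) → ¬x4
≡ ¬((x4 → (x5 → x5 ∧ x4)) → ¬x2 ∧ x3) ∨ ¬x4   — eliminate →
≡ ¬(¬(x4 → (x5 → x5 ∧ x4)) ∨ ¬x2 ∧ x3) ∨ ¬x4   — eliminate →
≡ ¬(¬(¬x4 ∨ (x5 → x5 ∧ x4)) ∨ ¬x2 ∧ x3) ∨ ¬x4   — eliminate →
≡ ¬(¬(¬x4 ∨ ¬x5 ∨ x5 ∧ x4) ∨ ¬x2 ∧ x3) ∨ ¬x4   — eliminate →
≡ ¬¬(¬x4 ∨ ¬x5 ∨ x5 ∧ x4) ∧ ¬(¬x2 ∧ x3) ∨ ¬x4   — De Morgan
≡ (¬x4 ∨ ¬x5 ∨ x5 ∧ x4) ∧ ¬(¬x2 ∧ x3) ∨ ¬x4   — double negation
≡ (¬x4 ∨ ¬x5 ∨ x5 ∧ x4) ∧ (¬¬x2 ∨ ¬x3) ∨ ¬x4   — De Morgan
≡ (¬x4 ∨ ¬x5 ∨ x5 ∧ x4) ∧ (x2 ∨ ¬x3) ∨ ¬x4   — double negation
≡ ¬x4 ∧ x2 ∨ ¬x4 ∧ ¬x3 ∨ ¬x5 ∧ x2 ∨ ¬x5 ∧ ¬x3 ∨ x5 ∧ x4 ∧ x2 ∨ x5 ∧ x4 ∧ ¬x3 ∨ ¬x4   — distribute ∧ over ∨
≡ ¬x5 ∧ x2 ∨ ¬x5 ∧ ¬x3 ∨ x5 ∧ x4 ∧ x2 ∨ x5 ∧ x4 ∧ ¬x3 ∨ ¬x4   — simplify

¬x5 ∧ x2 ∨ ¬x5 ∧ ¬x3 ∨ x5 ∧ x4 ∧ x2 ∨ x5 ∧ x4 ∧ ¬x3 ∨ ¬x4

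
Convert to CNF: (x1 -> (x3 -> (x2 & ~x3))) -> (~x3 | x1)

x1 | ~x3

(x1 -> (x3 -> (x2 & ~x3))) -> (~x3 | x1)
≡ ~(x1 -> (x3 -> (x2 & ~x3))) | ~x3 | x1   (eliminate ->)
≡ ~(~x1 | (x3 -> (x2 & ~x3))) | ~x3 | x1   (eliminate ->)
≡ ~(~x1 | ~x3 | (x2 & ~x3)) | ~x3 | x1   (eliminate ->)
≡ (~~x1 & ~~x3 & ~(x2 & ~x3)) | ~x3 | x1   (De Morgan)
≡ (x1 & ~~x3 & ~(x2 & ~x3)) | ~x3 | x1   (double negation)
≡ (x1 & x3 & ~(x2 & ~x3)) | ~x3 | x1   (double negation)
≡ (x1 & x3 & (~x2 | ~~x3)) | ~x3 | x1   (De Morgan)
≡ (x1 & x3 & (~x2 | x3)) | ~x3 | x1   (double negation)
≡ (x1 | ~x3 | x1) & (x3 | ~x3 | x1) & (~x2 | x3 | ~x3 | x1)   (distribute | over &)
≡ x1 | ~x3   (simplify)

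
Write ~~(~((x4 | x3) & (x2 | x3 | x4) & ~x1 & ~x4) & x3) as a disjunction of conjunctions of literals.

~~(~((x4 | x3) & (x2 | x3 | x4) & ~x1 & ~x4) & x3)
≡ ~((x4 | x3) & (x2 | x3 | x4) & ~x1 & ~x4) & x3   — double negation
≡ (~(x4 | x3) | ~(x2 | x3 | x4) | ~~x1 | ~~x4) & x3   — De Morgan
≡ ((~x4 & ~x3) | ~(x2 | x3 | x4) | ~~x1 | ~~x4) & x3   — De Morgan
≡ ((~x4 & ~x3) | (~x2 & ~x3 & ~x4) | ~~x1 | ~~x4) & x3   — De Morgan
≡ ((~x4 & ~x3) | (~x2 & ~x3 & ~x4) | x1 | ~~x4) & x3   — double negation
≡ ((~x4 & ~x3) | (~x2 & ~x3 & ~x4) | x1 | x4) & x3   — double negation
≡ (~x4 & ~x3 & x3) | (~x2 & ~x3 & ~x4 & x3) | (x1 & x3) | (x4 & x3)   — distribute & over |
≡ (x1 & x3) | (x4 & x3)   — simplify

(x1 & x3) | (x4 & x3)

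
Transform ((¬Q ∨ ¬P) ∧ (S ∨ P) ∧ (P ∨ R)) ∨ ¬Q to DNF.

((¬Q ∨ ¬P) ∧ (S ∨ P) ∧ (P ∨ R)) ∨ ¬Q
= (¬Q ∧ S ∧ P) ∨ (¬Q ∧ S ∧ R) ∨ (¬Q ∧ P ∧ P) ∨ (¬Q ∧ P ∧ R) ∨ (¬P ∧ S ∧ P) ∨ (¬P ∧ S ∧ R) ∨ (¬P ∧ P ∧ P) ∨ (¬P ∧ P ∧ R) ∨ ¬Q   — distribute ∧ over ∨
= (¬P ∧ S ∧ R) ∨ ¬Q   — simplify

(¬P ∧ S ∧ R) ∨ ¬Q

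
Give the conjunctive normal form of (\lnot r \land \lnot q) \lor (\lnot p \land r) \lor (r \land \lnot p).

(\lnot r \lor \lnot p) \land (\lnot q \lor \lnot p) \land (\lnot q \lor r)

(\lnot r \land \lnot q) \lor (\lnot p \land r) \lor (r \land \lnot p)
⇔ (\lnot r \lor \lnot p \lor r) \land (\lnot r \lor \lnot p \lor \lnot p) \land (\lnot r \lor r \lor r) \land (\lnot r \lor r \lor \lnot p) \land (\lnot q \lor \lnot p \lor r) \land (\lnot q \lor \lnot p \lor \lnot p) \land (\lnot q \lor r \lor r) \land (\lnot q \lor r \lor \lnot p)   (distribute \lor over \land)
⇔ (\lnot r \lor \lnot p) \land (\lnot q \lor \lnot p) \land (\lnot q \lor r)   (simplify)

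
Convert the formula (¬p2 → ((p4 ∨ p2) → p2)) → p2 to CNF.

(¬p2 → ((p4 ∨ p2) → p2)) → p2
⇔ ¬(¬p2 → ((p4 ∨ p2) → p2)) ∨ p2   [eliminate →]
⇔ ¬(¬¬p2 ∨ ((p4 ∨ p2) → p2)) ∨ p2   [eliminate →]
⇔ ¬(¬¬p2 ∨ ¬(p4 ∨ p2) ∨ p2) ∨ p2   [eliminate →]
⇔ (¬¬¬p2 ∧ ¬¬(p4 ∨ p2) ∧ ¬p2) ∨ p2   [De Morgan]
⇔ (¬p2 ∧ ¬¬(p4 ∨ p2) ∧ ¬p2) ∨ p2   [double negation]
⇔ (¬p2 ∧ (p4 ∨ p2) ∧ ¬p2) ∨ p2   [double negation]
⇔ (¬p2 ∨ p2) ∧ (p4 ∨ p2 ∨ p2) ∧ (¬p2 ∨ p2)   [distribute ∨ over ∧]
⇔ p4 ∨ p2   [simplify]

p4 ∨ p2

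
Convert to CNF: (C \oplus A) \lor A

(C \oplus A) \lor A
⇔ ((C \lor A) \land \lnot (C \land A)) \lor A   [expand \oplus]
⇔ ((C \lor A) \land (\lnot C \lor \lnot A)) \lor A   [De Morgan]
⇔ (C \lor A \lor A) \land (\lnot C \lor \lnot A \lor A)   [distribute \lor over \land]
⇔ C \lor A   [simplify]

C \lor A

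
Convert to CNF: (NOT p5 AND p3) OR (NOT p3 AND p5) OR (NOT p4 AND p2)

(NOT p5 AND p3) OR (NOT p3 AND p5) OR (NOT p4 AND p2)
= (NOT p5 OR NOT p3 OR NOT p4) AND (NOT p5 OR NOT p3 OR p2) AND (NOT p5 OR p5 OR NOT p4) AND (NOT p5 OR p5 OR p2) AND (p3 OR NOT p3 OR NOT p4) AND (p3 OR NOT p3 OR p2) AND (p3 OR p5 OR NOT p4) AND (p3 OR p5 OR p2)   [distribute OR over AND]
= (NOT p5 OR NOT p3 OR NOT p4) AND (NOT p5 OR NOT p3 OR p2) AND (p3 OR p5 OR NOT p4) AND (p3 OR p5 OR p2)   [simplify]

(NOT p5 OR NOT p3 OR NOT p4) AND (NOT p5 OR NOT p3 OR p2) AND (p3 OR p5 OR NOT p4) AND (p3 OR p5 OR p2)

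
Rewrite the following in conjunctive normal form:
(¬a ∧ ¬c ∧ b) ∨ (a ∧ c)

(¬a ∧ ¬c ∧ b) ∨ (a ∧ c)
= (¬a ∨ a) ∧ (¬a ∨ c) ∧ (¬c ∨ a) ∧ (¬c ∨ c) ∧ (b ∨ a) ∧ (b ∨ c)
= (¬a ∨ c) ∧ (¬c ∨ a) ∧ (b ∨ a) ∧ (b ∨ c)

(¬a ∨ c) ∧ (¬c ∨ a) ∧ (b ∨ a) ∧ (b ∨ c)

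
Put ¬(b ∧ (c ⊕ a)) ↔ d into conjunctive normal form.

¬(b ∧ (c ⊕ a)) ↔ d
= (¬(b ∧ (c ⊕ a)) → d) ∧ (d → ¬(b ∧ (c ⊕ a)))
= (¬¬(b ∧ (c ⊕ a)) ∨ d) ∧ (d → ¬(b ∧ (c ⊕ a)))
= (¬¬(b ∧ (c ∨ a) ∧ ¬(c ∧ a)) ∨ d) ∧ (d → ¬(b ∧ (c ⊕ a)))
= (¬¬(b ∧ (c ∨ a) ∧ ¬(c ∧ a)) ∨ d) ∧ (¬d ∨ ¬(b ∧ (c ⊕ a)))
= (¬¬(b ∧ (c ∨ a) ∧ ¬(c ∧ a)) ∨ d) ∧ (¬d ∨ ¬(b ∧ (c ∨ a) ∧ ¬(c ∧ a)))
= ((b ∧ (c ∨ a) ∧ ¬(c ∧ a)) ∨ d) ∧ (¬d ∨ ¬(b ∧ (c ∨ a) ∧ ¬(c ∧ a)))
= ((b ∧ (c ∨ a) ∧ (¬c ∨ ¬a)) ∨ d) ∧ (¬d ∨ ¬(b ∧ (c ∨ a) ∧ ¬(c ∧ a)))
= ((b ∧ (c ∨ a) ∧ (¬c ∨ ¬a)) ∨ d) ∧ (¬d ∨ ¬b ∨ ¬(c ∨ a) ∨ ¬¬(c ∧ a))
= ((b ∧ (c ∨ a) ∧ (¬c ∨ ¬a)) ∨ d) ∧ (¬d ∨ ¬b ∨ (¬c ∧ ¬a) ∨ ¬¬(c ∧ a))
= ((b ∧ (c ∨ a) ∧ (¬c ∨ ¬a)) ∨ d) ∧ (¬d ∨ ¬b ∨ (¬c ∧ ¬a) ∨ (c ∧ a))
= (b ∨ d) ∧ (c ∨ a ∨ d) ∧ (¬c ∨ ¬a ∨ d) ∧ (¬d ∨ ¬b ∨ ¬c ∨ c) ∧ (¬d ∨ ¬b ∨ ¬c ∨ a) ∧ (¬d ∨ ¬b ∨ ¬a ∨ c) ∧ (¬d ∨ ¬b ∨ ¬a ∨ a)
= (b ∨ d) ∧ (c ∨ a ∨ d) ∧ (¬c ∨ ¬a ∨ d) ∧ (¬d ∨ ¬b ∨ ¬c ∨ a) ∧ (¬d ∨ ¬b ∨ ¬a ∨ c)

(b ∨ d) ∧ (c ∨ a ∨ d) ∧ (¬c ∨ ¬a ∨ d) ∧ (¬d ∨ ¬b ∨ ¬c ∨ a) ∧ (¬d ∨ ¬b ∨ ¬a ∨ c)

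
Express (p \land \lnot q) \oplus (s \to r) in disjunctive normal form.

(p \land \lnot q) \oplus (s \to r)
≡ (p \land \lnot q \land \lnot (s \to r)) \lor (\lnot (p \land \lnot q) \land (s \to r))   [expand \oplus]
≡ (p \land \lnot q \land \lnot (\lnot s \lor r)) \lor (\lnot (p \land \lnot q) \land (s \to r))   [eliminate \to]
≡ (p \land \lnot q \land \lnot (\lnot s \lor r)) \lor (\lnot (p \land \lnot q) \land (\lnot s \lor r))   [eliminate \to]
≡ (p \land \lnot q \land \lnot \lnot s \land \lnot r) \lor (\lnot (p \land \lnot q) \land (\lnot s \lor r))   [De Morgan]
≡ (p \land \lnot q \land s \land \lnot r) \lor (\lnot (p \land \lnot q) \land (\lnot s \lor r))   [double negation]
≡ (p \land \lnot q \land s \land \lnot r) \lor ((\lnot p \lor \lnot \lnot q) \land (\lnot s \lor r))   [De Morgan]
≡ (p \land \lnot q \land s \land \lnot r) \lor ((\lnot p \lor q) \land (\lnot s \lor r))   [double negation]
≡ (p \land \lnot q \land s \land \lnot r) \lor (\lnot p \land \lnot s) \lor (\lnot p \land r) \lor (q \land \lnot s) \lor (q \land r)   [distribute \land over \lor]

(p \land \lnot q \land s \land \lnot r) \lor (\lnot p \land \lnot s) \lor (\lnot p \land r) \lor (q \land \lnot s) \lor (q \land r)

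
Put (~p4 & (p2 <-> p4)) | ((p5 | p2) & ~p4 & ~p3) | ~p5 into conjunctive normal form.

(~p4 & (p2 <-> p4)) | ((p5 | p2) & ~p4 & ~p3) | ~p5
≡ (~p4 & (p2 -> p4) & (p4 -> p2)) | ((p5 | p2) & ~p4 & ~p3) | ~p5   [eliminate <->]
≡ (~p4 & (~p2 | p4) & (p4 -> p2)) | ((p5 | p2) & ~p4 & ~p3) | ~p5   [eliminate ->]
≡ (~p4 & (~p2 | p4) & (~p4 | p2)) | ((p5 | p2) & ~p4 & ~p3) | ~p5   [eliminate ->]
≡ (~p4 | p5 | p2 | ~p5) & (~p4 | ~p4 | ~p5) & (~p4 | ~p3 | ~p5) & (~p2 | p4 | p5 | p2 | ~p5) & (~p2 | p4 | ~p4 | ~p5) & (~p2 | p4 | ~p3 | ~p5) & (~p4 | p2 | p5 | p2 | ~p5) & (~p4 | p2 | ~p4 | ~p5) & (~p4 | p2 | ~p3 | ~p5)   [distribute | over &]
≡ (~p4 | ~p5) & (~p2 | p4 | ~p3 | ~p5)   [simplify]

(~p4 | ~p5) & (~p2 | p4 | ~p3 | ~p5)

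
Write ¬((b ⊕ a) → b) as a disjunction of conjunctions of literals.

¬b ∧ a

¬((b ⊕ a) → b)
⇔ ¬(¬(b ⊕ a) ∨ b)   [eliminate →]
⇔ ¬(¬((b ∧ ¬a) ∨ (¬b ∧ a)) ∨ b)   [expand ⊕]
⇔ ¬¬((b ∧ ¬a) ∨ (¬b ∧ a)) ∧ ¬b   [De Morgan]
⇔ ((b ∧ ¬a) ∨ (¬b ∧ a)) ∧ ¬b   [double negation]
⇔ (b ∧ ¬a ∧ ¬b) ∨ (¬b ∧ a ∧ ¬b)   [distribute ∧ over ∨]
⇔ ¬b ∧ a   [simplify]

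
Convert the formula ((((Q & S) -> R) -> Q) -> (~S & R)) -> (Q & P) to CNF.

Q & (S | ~R | P)

((((Q & S) -> R) -> Q) -> (~S & R)) -> (Q & P)
≡ ~((((Q & S) -> R) -> Q) -> (~S & R)) | (Q & P)   — eliminate ->
≡ ~(~(((Q & S) -> R) -> Q) | (~S & R)) | (Q & P)   — eliminate ->
≡ ~(~(~((Q & S) -> R) | Q) | (~S & R)) | (Q & P)   — eliminate ->
≡ ~(~(~(~(Q & S) | R) | Q) | (~S & R)) | (Q & P)   — eliminate ->
≡ (~~(~(~(Q & S) | R) | Q) & ~(~S & R)) | (Q & P)   — De Morgan
≡ ((~(~(Q & S) | R) | Q) & ~(~S & R)) | (Q & P)   — double negation
≡ (((~~(Q & S) & ~R) | Q) & ~(~S & R)) | (Q & P)   — De Morgan
≡ (((Q & S & ~R) | Q) & ~(~S & R)) | (Q & P)   — double negation
≡ (((Q & S & ~R) | Q) & (~~S | ~R)) | (Q & P)   — De Morgan
≡ (((Q & S & ~R) | Q) & (S | ~R)) | (Q & P)   — double negation
≡ (Q | Q | Q) & (Q | Q | P) & (S | Q | Q) & (S | Q | P) & (~R | Q | Q) & (~R | Q | P) & (S | ~R | Q) & (S | ~R | P)   — distribute | over &
≡ Q & (S | ~R | P)   — simplify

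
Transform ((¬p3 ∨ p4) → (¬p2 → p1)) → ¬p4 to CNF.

((¬p3 ∨ p4) → (¬p2 → p1)) → ¬p4
≡ ¬((¬p3 ∨ p4) → (¬p2 → p1)) ∨ ¬p4
≡ ¬(¬(¬p3 ∨ p4) ∨ (¬p2 → p1)) ∨ ¬p4
≡ ¬(¬(¬p3 ∨ p4) ∨ ¬¬p2 ∨ p1) ∨ ¬p4
≡ (¬¬(¬p3 ∨ p4) ∧ ¬¬¬p2 ∧ ¬p1) ∨ ¬p4
≡ ((¬p3 ∨ p4) ∧ ¬¬¬p2 ∧ ¬p1) ∨ ¬p4
≡ ((¬p3 ∨ p4) ∧ ¬p2 ∧ ¬p1) ∨ ¬p4
≡ (¬p3 ∨ p4 ∨ ¬p4) ∧ (¬p2 ∨ ¬p4) ∧ (¬p1 ∨ ¬p4)
≡ (¬p2 ∨ ¬p4) ∧ (¬p1 ∨ ¬p4)

(¬p2 ∨ ¬p4) ∧ (¬p1 ∨ ¬p4)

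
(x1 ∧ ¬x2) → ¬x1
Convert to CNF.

(x1 ∧ ¬x2) → ¬x1
≡ ¬(x1 ∧ ¬x2) ∨ ¬x1   [eliminate →]
≡ ¬x1 ∨ ¬¬x2 ∨ ¬x1   [De Morgan]
≡ ¬x1 ∨ x2 ∨ ¬x1   [double negation]
≡ ¬x1 ∨ x2   [simplify]

¬x1 ∨ x2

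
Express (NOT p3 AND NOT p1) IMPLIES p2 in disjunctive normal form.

p3 OR p1 OR p2

(NOT p3 AND NOT p1) IMPLIES p2
⇔ NOT (NOT p3 AND NOT p1) OR p2   — eliminate IMPLIES
⇔ NOT NOT p3 OR NOT NOT p1 OR p2   — De Morgan
⇔ p3 OR NOT NOT p1 OR p2   — double negation
⇔ p3 OR p1 OR p2   — double negation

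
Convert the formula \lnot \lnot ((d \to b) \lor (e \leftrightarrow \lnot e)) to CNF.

(\lnot d \lor b \lor \lnot e) \land (\lnot d \lor b \lor e)

\lnot \lnot ((d \to b) \lor (e \leftrightarrow \lnot e))
= \lnot \lnot (\lnot d \lor b \lor (e \leftrightarrow \lnot e))
= \lnot \lnot (\lnot d \lor b \lor ((e \to \lnot e) \land (\lnot e \to e)))
= \lnot \lnot (\lnot d \lor b \lor ((\lnot e \lor \lnot e) \land (\lnot e \to e)))
= \lnot \lnot (\lnot d \lor b \lor ((\lnot e \lor \lnot e) \land (\lnot \lnot e \lor e)))
= \lnot d \lor b \lor ((\lnot e \lor \lnot e) \land (\lnot \lnot e \lor e))
= \lnot d \lor b \lor ((\lnot e \lor \lnot e) \land (e \lor e))
= (\lnot d \lor b \lor \lnot e \lor \lnot e) \land (\lnot d \lor b \lor e \lor e)
= (\lnot d \lor b \lor \lnot e) \land (\lnot d \lor b \lor e)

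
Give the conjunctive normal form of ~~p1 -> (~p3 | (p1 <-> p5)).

~~p1 -> (~p3 | (p1 <-> p5))
= ~~~p1 | ~p3 | (p1 <-> p5)   — eliminate ->
= ~~~p1 | ~p3 | ((p1 -> p5) & (p5 -> p1))   — eliminate <->
= ~~~p1 | ~p3 | ((~p1 | p5) & (p5 -> p1))   — eliminate ->
= ~~~p1 | ~p3 | ((~p1 | p5) & (~p5 | p1))   — eliminate ->
= ~p1 | ~p3 | ((~p1 | p5) & (~p5 | p1))   — double negation
= (~p1 | ~p3 | ~p1 | p5) & (~p1 | ~p3 | ~p5 | p1)   — distribute | over &
= ~p1 | ~p3 | p5   — simplify

~p1 | ~p3 | p5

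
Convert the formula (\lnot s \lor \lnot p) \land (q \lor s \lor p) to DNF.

(\lnot s \lor \lnot p) \land (q \lor s \lor p)
≡ (\lnot s \land q) \lor (\lnot s \land s) \lor (\lnot s \land p) \lor (\lnot p \land q) \lor (\lnot p \land s) \lor (\lnot p \land p)   — distribute \land over \lor
≡ (\lnot s \land q) \lor (\lnot s \land p) \lor (\lnot p \land q) \lor (\lnot p \land s)   — simplify

(\lnot s \land q) \lor (\lnot s \land p) \lor (\lnot p \land q) \lor (\lnot p \land s)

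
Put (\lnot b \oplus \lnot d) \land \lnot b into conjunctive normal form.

(\lnot b \oplus \lnot d) \land \lnot b
≡ (\lnot b \lor \lnot d) \land \lnot (\lnot b \land \lnot d) \land \lnot b   [expand \oplus]
≡ (\lnot b \lor \lnot d) \land (\lnot \lnot b \lor \lnot \lnot d) \land \lnot b   [De Morgan]
≡ (\lnot b \lor \lnot d) \land (b \lor \lnot \lnot d) \land \lnot b   [double negation]
≡ (\lnot b \lor \lnot d) \land (b \lor d) \land \lnot b   [double negation]
≡ (b \lor d) \land \lnot b   [simplify]

(b \lor d) \land \lnot b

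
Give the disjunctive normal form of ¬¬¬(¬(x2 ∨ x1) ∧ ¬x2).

¬¬¬(¬(x2 ∨ x1) ∧ ¬x2)
⇔ ¬(¬(x2 ∨ x1) ∧ ¬x2)   — double negation
⇔ ¬¬(x2 ∨ x1) ∨ ¬¬x2   — De Morgan
⇔ x2 ∨ x1 ∨ ¬¬x2   — double negation
⇔ x2 ∨ x1 ∨ x2   — double negation
⇔ x2 ∨ x1   — simplify

x2 ∨ x1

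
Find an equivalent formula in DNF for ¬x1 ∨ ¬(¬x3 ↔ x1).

¬x1 ∨ ¬(¬x3 ↔ x1)
≡ ¬x1 ∨ ¬((¬x3 → x1) ∧ (x1 → ¬x3))   [eliminate ↔]
≡ ¬x1 ∨ ¬((¬¬x3 ∨ x1) ∧ (x1 → ¬x3))   [eliminate →]
≡ ¬x1 ∨ ¬((¬¬x3 ∨ x1) ∧ (¬x1 ∨ ¬x3))   [eliminate →]
≡ ¬x1 ∨ ¬(¬¬x3 ∨ x1) ∨ ¬(¬x1 ∨ ¬x3)   [De Morgan]
≡ ¬x1 ∨ (¬¬¬x3 ∧ ¬x1) ∨ ¬(¬x1 ∨ ¬x3)   [De Morgan]
≡ ¬x1 ∨ (¬x3 ∧ ¬x1) ∨ ¬(¬x1 ∨ ¬x3)   [double negation]
≡ ¬x1 ∨ (¬x3 ∧ ¬x1) ∨ (¬¬x1 ∧ ¬¬x3)   [De Morgan]
≡ ¬x1 ∨ (¬x3 ∧ ¬x1) ∨ (x1 ∧ ¬¬x3)   [double negation]
≡ ¬x1 ∨ (¬x3 ∧ ¬x1) ∨ (x1 ∧ x3)   [double negation]
≡ ¬x1 ∨ (x1 ∧ x3)   [simplify]

¬x1 ∨ (x1 ∧ x3)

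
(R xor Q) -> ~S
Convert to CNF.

(~R | Q | ~S) & (~Q | R | ~S)

(R xor Q) -> ~S
≡ ~(R xor Q) | ~S   [eliminate ->]
≡ ~((R | Q) & ~(R & Q)) | ~S   [expand xor]
≡ ~(R | Q) | ~~(R & Q) | ~S   [De Morgan]
≡ (~R & ~Q) | ~~(R & Q) | ~S   [De Morgan]
≡ (~R & ~Q) | (R & Q) | ~S   [double negation]
≡ (~R | R | ~S) & (~R | Q | ~S) & (~Q | R | ~S) & (~Q | Q | ~S)   [distribute | over &]
≡ (~R | Q | ~S) & (~Q | R | ~S)   [simplify]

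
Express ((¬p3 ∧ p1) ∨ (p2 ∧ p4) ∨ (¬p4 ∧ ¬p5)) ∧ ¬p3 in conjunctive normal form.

((¬p3 ∧ p1) ∨ (p2 ∧ p4) ∨ (¬p4 ∧ ¬p5)) ∧ ¬p3
≡ (¬p3 ∨ p2 ∨ ¬p4) ∧ (¬p3 ∨ p2 ∨ ¬p5) ∧ (¬p3 ∨ p4 ∨ ¬p4) ∧ (¬p3 ∨ p4 ∨ ¬p5) ∧ (p1 ∨ p2 ∨ ¬p4) ∧ (p1 ∨ p2 ∨ ¬p5) ∧ (p1 ∨ p4 ∨ ¬p4) ∧ (p1 ∨ p4 ∨ ¬p5) ∧ ¬p3   [distribute ∨ over ∧]
≡ (p1 ∨ p2 ∨ ¬p4) ∧ (p1 ∨ p2 ∨ ¬p5) ∧ (p1 ∨ p4 ∨ ¬p5) ∧ ¬p3   [simplify]

(p1 ∨ p2 ∨ ¬p4) ∧ (p1 ∨ p2 ∨ ¬p5) ∧ (p1 ∨ p4 ∨ ¬p5) ∧ ¬p3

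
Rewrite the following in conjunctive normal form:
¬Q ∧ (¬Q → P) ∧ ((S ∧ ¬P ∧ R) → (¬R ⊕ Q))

¬Q ∧ (Q ∨ P)

¬Q ∧ (¬Q → P) ∧ ((S ∧ ¬P ∧ R) → (¬R ⊕ Q))
≡ ¬Q ∧ (¬¬Q ∨ P) ∧ ((S ∧ ¬P ∧ R) → (¬R ⊕ Q))   (eliminate →)
≡ ¬Q ∧ (¬¬Q ∨ P) ∧ (¬(S ∧ ¬P ∧ R) ∨ (¬R ⊕ Q))   (eliminate →)
≡ ¬Q ∧ (¬¬Q ∨ P) ∧ (¬(S ∧ ¬P ∧ R) ∨ ((¬R ∨ Q) ∧ ¬(¬R ∧ Q)))   (expand ⊕)
≡ ¬Q ∧ (Q ∨ P) ∧ (¬(S ∧ ¬P ∧ R) ∨ ((¬R ∨ Q) ∧ ¬(¬R ∧ Q)))   (double negation)
≡ ¬Q ∧ (Q ∨ P) ∧ (¬S ∨ ¬¬P ∨ ¬R ∨ ((¬R ∨ Q) ∧ ¬(¬R ∧ Q)))   (De Morgan)
≡ ¬Q ∧ (Q ∨ P) ∧ (¬S ∨ P ∨ ¬R ∨ ((¬R ∨ Q) ∧ ¬(¬R ∧ Q)))   (double negation)
≡ ¬Q ∧ (Q ∨ P) ∧ (¬S ∨ P ∨ ¬R ∨ ((¬R ∨ Q) ∧ (¬¬R ∨ ¬Q)))   (De Morgan)
≡ ¬Q ∧ (Q ∨ P) ∧ (¬S ∨ P ∨ ¬R ∨ ((¬R ∨ Q) ∧ (R ∨ ¬Q)))   (double negation)
≡ ¬Q ∧ (Q ∨ P) ∧ (¬S ∨ P ∨ ¬R ∨ ¬R ∨ Q) ∧ (¬S ∨ P ∨ ¬R ∨ R ∨ ¬Q)   (distribute ∨ over ∧)
≡ ¬Q ∧ (Q ∨ P)   (simplify)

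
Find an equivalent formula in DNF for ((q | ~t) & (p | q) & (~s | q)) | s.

q | (~t & p & ~s) | s

((q | ~t) & (p | q) & (~s | q)) | s
⇔ (q & p & ~s) | (q & p & q) | (q & q & ~s) | (q & q & q) | (~t & p & ~s) | (~t & p & q) | (~t & q & ~s) | (~t & q & q) | s   [distribute & over |]
⇔ q | (~t & p & ~s) | s   [simplify]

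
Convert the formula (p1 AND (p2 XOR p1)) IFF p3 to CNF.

(p1 AND (p2 XOR p1)) IFF p3
= ((p1 AND (p2 XOR p1)) IMPLIES p3) AND (p3 IMPLIES (p1 AND (p2 XOR p1)))   [eliminate IFF]
= (NOT (p1 AND (p2 XOR p1)) OR p3) AND (p3 IMPLIES (p1 AND (p2 XOR p1)))   [eliminate IMPLIES]
= (NOT (p1 AND (p2 OR p1) AND NOT (p2 AND p1)) OR p3) AND (p3 IMPLIES (p1 AND (p2 XOR p1)))   [expand XOR]
= (NOT (p1 AND (p2 OR p1) AND NOT (p2 AND p1)) OR p3) AND (NOT p3 OR (p1 AND (p2 XOR p1)))   [eliminate IMPLIES]
= (NOT (p1 AND (p2 OR p1) AND NOT (p2 AND p1)) OR p3) AND (NOT p3 OR (p1 AND (p2 OR p1) AND NOT (p2 AND p1)))   [expand XOR]
= (NOT p1 OR NOT (p2 OR p1) OR NOT NOT (p2 AND p1) OR p3) AND (NOT p3 OR (p1 AND (p2 OR p1) AND NOT (p2 AND p1)))   [De Morgan]
= (NOT p1 OR (NOT p2 AND NOT p1) OR NOT NOT (p2 AND p1) OR p3) AND (NOT p3 OR (p1 AND (p2 OR p1) AND NOT (p2 AND p1)))   [De Morgan]
= (NOT p1 OR (NOT p2 AND NOT p1) OR (p2 AND p1) OR p3) AND (NOT p3 OR (p1 AND (p2 OR p1) AND NOT (p2 AND p1)))   [double negation]
= (NOT p1 OR (NOT p2 AND NOT p1) OR (p2 AND p1) OR p3) AND (NOT p3 OR (p1 AND (p2 OR p1) AND (NOT p2 OR NOT p1)))   [De Morgan]
= (NOT p1 OR NOT p2 OR p2 OR p3) AND (NOT p1 OR NOT p2 OR p1 OR p3) AND (NOT p1 OR NOT p1 OR p2 OR p3) AND (NOT p1 OR NOT p1 OR p1 OR p3) AND (NOT p3 OR p1) AND (NOT p3 OR p2 OR p1) AND (NOT p3 OR NOT p2 OR NOT p1)   [distribute OR over AND]
= (NOT p1 OR p2 OR p3) AND (NOT p3 OR p1) AND (NOT p3 OR NOT p2 OR NOT p1)   [simplify]

(NOT p1 OR p2 OR p3) AND (NOT p3 OR p1) AND (NOT p3 OR NOT p2 OR NOT p1)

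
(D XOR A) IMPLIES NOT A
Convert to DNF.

(D XOR A) IMPLIES NOT A
≡ NOT (D XOR A) OR NOT A   [eliminate IMPLIES]
≡ NOT ((D AND NOT A) OR (NOT D AND A)) OR NOT A   [expand XOR]
≡ (NOT (D AND NOT A) AND NOT (NOT D AND A)) OR NOT A   [De Morgan]
≡ ((NOT D OR NOT NOT A) AND NOT (NOT D AND A)) OR NOT A   [De Morgan]
≡ ((NOT D OR A) AND NOT (NOT D AND A)) OR NOT A   [double negation]
≡ ((NOT D OR A) AND (NOT NOT D OR NOT A)) OR NOT A   [De Morgan]
≡ ((NOT D OR A) AND (D OR NOT A)) OR NOT A   [double negation]
≡ (NOT D AND D) OR (NOT D AND NOT A) OR (A AND D) OR (A AND NOT A) OR NOT A   [distribute AND over OR]
≡ (A AND D) OR NOT A   [simplify]

(A AND D) OR NOT A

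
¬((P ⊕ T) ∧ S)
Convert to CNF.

¬((P ⊕ T) ∧ S)
⇔ ¬((P ∨ T) ∧ ¬(P ∧ T) ∧ S)   (expand ⊕)
⇔ ¬(P ∨ T) ∨ ¬¬(P ∧ T) ∨ ¬S   (De Morgan)
⇔ (¬P ∧ ¬T) ∨ ¬¬(P ∧ T) ∨ ¬S   (De Morgan)
⇔ (¬P ∧ ¬T) ∨ (P ∧ T) ∨ ¬S   (double negation)
⇔ (¬P ∨ P ∨ ¬S) ∧ (¬P ∨ T ∨ ¬S) ∧ (¬T ∨ P ∨ ¬S) ∧ (¬T ∨ T ∨ ¬S)   (distribute ∨ over ∧)
⇔ (¬P ∨ T ∨ ¬S) ∧ (¬T ∨ P ∨ ¬S)   (simplify)

(¬P ∨ T ∨ ¬S) ∧ (¬T ∨ P ∨ ¬S)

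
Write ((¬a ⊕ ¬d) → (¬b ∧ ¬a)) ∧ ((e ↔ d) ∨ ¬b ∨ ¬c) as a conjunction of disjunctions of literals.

((¬a ⊕ ¬d) → (¬b ∧ ¬a)) ∧ ((e ↔ d) ∨ ¬b ∨ ¬c)
⇔ (¬(¬a ⊕ ¬d) ∨ (¬b ∧ ¬a)) ∧ ((e ↔ d) ∨ ¬b ∨ ¬c)   [eliminate →]
⇔ (¬((¬a ∨ ¬d) ∧ ¬(¬a ∧ ¬d)) ∨ (¬b ∧ ¬a)) ∧ ((e ↔ d) ∨ ¬b ∨ ¬c)   [expand ⊕]
⇔ (¬((¬a ∨ ¬d) ∧ ¬(¬a ∧ ¬d)) ∨ (¬b ∧ ¬a)) ∧ (((e → d) ∧ (d → e)) ∨ ¬b ∨ ¬c)   [eliminate ↔]
⇔ (¬((¬a ∨ ¬d) ∧ ¬(¬a ∧ ¬d)) ∨ (¬b ∧ ¬a)) ∧ (((¬e ∨ d) ∧ (d → e)) ∨ ¬b ∨ ¬c)   [eliminate →]
⇔ (¬((¬a ∨ ¬d) ∧ ¬(¬a ∧ ¬d)) ∨ (¬b ∧ ¬a)) ∧ (((¬e ∨ d) ∧ (¬d ∨ e)) ∨ ¬b ∨ ¬c)   [eliminate →]
⇔ (¬(¬a ∨ ¬d) ∨ ¬¬(¬a ∧ ¬d) ∨ (¬b ∧ ¬a)) ∧ (((¬e ∨ d) ∧ (¬d ∨ e)) ∨ ¬b ∨ ¬c)   [De Morgan]
⇔ ((¬¬a ∧ ¬¬d) ∨ ¬¬(¬a ∧ ¬d) ∨ (¬b ∧ ¬a)) ∧ (((¬e ∨ d) ∧ (¬d ∨ e)) ∨ ¬b ∨ ¬c)   [De Morgan]
⇔ ((a ∧ ¬¬d) ∨ ¬¬(¬a ∧ ¬d) ∨ (¬b ∧ ¬a)) ∧ (((¬e ∨ d) ∧ (¬d ∨ e)) ∨ ¬b ∨ ¬c)   [double negation]
⇔ ((a ∧ d) ∨ ¬¬(¬a ∧ ¬d) ∨ (¬b ∧ ¬a)) ∧ (((¬e ∨ d) ∧ (¬d ∨ e)) ∨ ¬b ∨ ¬c)   [double negation]
⇔ ((a ∧ d) ∨ (¬a ∧ ¬d) ∨ (¬b ∧ ¬a)) ∧ (((¬e ∨ d) ∧ (¬d ∨ e)) ∨ ¬b ∨ ¬c)   [double negation]
⇔ (a ∨ ¬a ∨ ¬b) ∧ (a ∨ ¬a ∨ ¬a) ∧ (a ∨ ¬d ∨ ¬b) ∧ (a ∨ ¬d ∨ ¬a) ∧ (d ∨ ¬a ∨ ¬b) ∧ (d ∨ ¬a ∨ ¬a) ∧ (d ∨ ¬d ∨ ¬b) ∧ (d ∨ ¬d ∨ ¬a) ∧ (¬e ∨ d ∨ ¬b ∨ ¬c) ∧ (¬d ∨ e ∨ ¬b ∨ ¬c)   [distribute ∨ over ∧]
⇔ (a ∨ ¬d ∨ ¬b) ∧ (d ∨ ¬a) ∧ (¬e ∨ d ∨ ¬b ∨ ¬c) ∧ (¬d ∨ e ∨ ¬b ∨ ¬c)   [simplify]

(a ∨ ¬d ∨ ¬b) ∧ (d ∨ ¬a) ∧ (¬e ∨ d ∨ ¬b ∨ ¬c) ∧ (¬d ∨ e ∨ ¬b ∨ ¬c)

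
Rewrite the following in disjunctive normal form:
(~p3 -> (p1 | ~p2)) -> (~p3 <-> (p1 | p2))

(p3 & ~p1 & ~p2) | (p1 & ~p3) | (p2 & ~p3)

(~p3 -> (p1 | ~p2)) -> (~p3 <-> (p1 | p2))
⇔ ~(~p3 -> (p1 | ~p2)) | (~p3 <-> (p1 | p2))
⇔ ~(~~p3 | p1 | ~p2) | (~p3 <-> (p1 | p2))
⇔ ~(~~p3 | p1 | ~p2) | ((~p3 -> (p1 | p2)) & ((p1 | p2) -> ~p3))
⇔ ~(~~p3 | p1 | ~p2) | ((~~p3 | p1 | p2) & ((p1 | p2) -> ~p3))
⇔ ~(~~p3 | p1 | ~p2) | ((~~p3 | p1 | p2) & (~(p1 | p2) | ~p3))
⇔ (~~~p3 & ~p1 & ~~p2) | ((~~p3 | p1 | p2) & (~(p1 | p2) | ~p3))
⇔ (~p3 & ~p1 & ~~p2) | ((~~p3 | p1 | p2) & (~(p1 | p2) | ~p3))
⇔ (~p3 & ~p1 & p2) | ((~~p3 | p1 | p2) & (~(p1 | p2) | ~p3))
⇔ (~p3 & ~p1 & p2) | ((p3 | p1 | p2) & (~(p1 | p2) | ~p3))
⇔ (~p3 & ~p1 & p2) | ((p3 | p1 | p2) & ((~p1 & ~p2) | ~p3))
⇔ (~p3 & ~p1 & p2) | (p3 & ~p1 & ~p2) | (p3 & ~p3) | (p1 & ~p1 & ~p2) | (p1 & ~p3) | (p2 & ~p1 & ~p2) | (p2 & ~p3)
⇔ (p3 & ~p1 & ~p2) | (p1 & ~p3) | (p2 & ~p3)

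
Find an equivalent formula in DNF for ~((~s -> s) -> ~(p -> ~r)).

(s & ~p) | (s & ~r)

~((~s -> s) -> ~(p -> ~r))
≡ ~(~(~s -> s) | ~(p -> ~r))   (eliminate ->)
≡ ~(~(~~s | s) | ~(p -> ~r))   (eliminate ->)
≡ ~(~(~~s | s) | ~(~p | ~r))   (eliminate ->)
≡ ~~(~~s | s) & ~~(~p | ~r)   (De Morgan)
≡ (~~s | s) & ~~(~p | ~r)   (double negation)
≡ (s | s) & ~~(~p | ~r)   (double negation)
≡ (s | s) & (~p | ~r)   (double negation)
≡ (s & ~p) | (s & ~r) | (s & ~p) | (s & ~r)   (distribute & over |)
≡ (s & ~p) | (s & ~r)   (simplify)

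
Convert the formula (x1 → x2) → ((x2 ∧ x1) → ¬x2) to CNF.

¬x2 ∨ ¬x1

(x1 → x2) → ((x2 ∧ x1) → ¬x2)
= ¬(x1 → x2) ∨ ((x2 ∧ x1) → ¬x2)   (eliminate →)
= ¬(¬x1 ∨ x2) ∨ ((x2 ∧ x1) → ¬x2)   (eliminate →)
= ¬(¬x1 ∨ x2) ∨ ¬(x2 ∧ x1) ∨ ¬x2   (eliminate →)
= (¬¬x1 ∧ ¬x2) ∨ ¬(x2 ∧ x1) ∨ ¬x2   (De Morgan)
= (x1 ∧ ¬x2) ∨ ¬(x2 ∧ x1) ∨ ¬x2   (double negation)
= (x1 ∧ ¬x2) ∨ ¬x2 ∨ ¬x1 ∨ ¬x2   (De Morgan)
= (x1 ∨ ¬x2 ∨ ¬x1 ∨ ¬x2) ∧ (¬x2 ∨ ¬x2 ∨ ¬x1 ∨ ¬x2)   (distribute ∨ over ∧)
= ¬x2 ∨ ¬x1   (simplify)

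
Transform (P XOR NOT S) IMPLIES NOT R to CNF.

(P XOR NOT S) IMPLIES NOT R
⇔ NOT (P XOR NOT S) OR NOT R   (eliminate IMPLIES)
⇔ NOT ((P OR NOT S) AND NOT (P AND NOT S)) OR NOT R   (expand XOR)
⇔ NOT (P OR NOT S) OR NOT NOT (P AND NOT S) OR NOT R   (De Morgan)
⇔ (NOT P AND NOT NOT S) OR NOT NOT (P AND NOT S) OR NOT R   (De Morgan)
⇔ (NOT P AND S) OR NOT NOT (P AND NOT S) OR NOT R   (double negation)
⇔ (NOT P AND S) OR (P AND NOT S) OR NOT R   (double negation)
⇔ (NOT P OR P OR NOT R) AND (NOT P OR NOT S OR NOT R) AND (S OR P OR NOT R) AND (S OR NOT S OR NOT R)   (distribute OR over AND)
⇔ (NOT P OR NOT S OR NOT R) AND (S OR P OR NOT R)   (simplify)

(NOT P OR NOT S OR NOT R) AND (S OR P OR NOT R)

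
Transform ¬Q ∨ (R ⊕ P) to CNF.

(¬Q ∨ R ∨ P) ∧ (¬Q ∨ ¬R ∨ ¬P)

¬Q ∨ (R ⊕ P)
= ¬Q ∨ ((R ∨ P) ∧ ¬(R ∧ P))   [expand ⊕]
= ¬Q ∨ ((R ∨ P) ∧ (¬R ∨ ¬P))   [De Morgan]
= (¬Q ∨ R ∨ P) ∧ (¬Q ∨ ¬R ∨ ¬P)   [distribute ∨ over ∧]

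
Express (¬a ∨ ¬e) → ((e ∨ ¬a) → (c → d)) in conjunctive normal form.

(¬a ∨ ¬e) → ((e ∨ ¬a) → (c → d))
⇔ ¬(¬a ∨ ¬e) ∨ ((e ∨ ¬a) → (c → d))   (eliminate →)
⇔ ¬(¬a ∨ ¬e) ∨ ¬(e ∨ ¬a) ∨ (c → d)   (eliminate →)
⇔ ¬(¬a ∨ ¬e) ∨ ¬(e ∨ ¬a) ∨ ¬c ∨ d   (eliminate →)
⇔ (¬¬a ∧ ¬¬e) ∨ ¬(e ∨ ¬a) ∨ ¬c ∨ d   (De Morgan)
⇔ (a ∧ ¬¬e) ∨ ¬(e ∨ ¬a) ∨ ¬c ∨ d   (double negation)
⇔ (a ∧ e) ∨ ¬(e ∨ ¬a) ∨ ¬c ∨ d   (double negation)
⇔ (a ∧ e) ∨ (¬e ∧ ¬¬a) ∨ ¬c ∨ d   (De Morgan)
⇔ (a ∧ e) ∨ (¬e ∧ a) ∨ ¬c ∨ d   (double negation)
⇔ (a ∨ ¬e ∨ ¬c ∨ d) ∧ (a ∨ a ∨ ¬c ∨ d) ∧ (e ∨ ¬e ∨ ¬c ∨ d) ∧ (e ∨ a ∨ ¬c ∨ d)   (distribute ∨ over ∧)
⇔ a ∨ ¬c ∨ d   (simplify)

a ∨ ¬c ∨ d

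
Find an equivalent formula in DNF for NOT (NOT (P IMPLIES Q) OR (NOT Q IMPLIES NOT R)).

NOT (NOT (P IMPLIES Q) OR (NOT Q IMPLIES NOT R))
≡ NOT (NOT (NOT P OR Q) OR (NOT Q IMPLIES NOT R))
≡ NOT (NOT (NOT P OR Q) OR NOT NOT Q OR NOT R)
≡ NOT NOT (NOT P OR Q) AND NOT NOT NOT Q AND NOT NOT R
≡ (NOT P OR Q) AND NOT NOT NOT Q AND NOT NOT R
≡ (NOT P OR Q) AND NOT Q AND NOT NOT R
≡ (NOT P OR Q) AND NOT Q AND R
≡ (NOT P AND NOT Q AND R) OR (Q AND NOT Q AND R)
≡ NOT P AND NOT Q AND R

NOT P AND NOT Q AND R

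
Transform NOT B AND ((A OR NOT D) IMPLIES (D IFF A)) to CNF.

NOT B AND (NOT A OR D)

NOT B AND ((A OR NOT D) IMPLIES (D IFF A))
≡ NOT B AND (NOT (A OR NOT D) OR (D IFF A))   [eliminate IMPLIES]
≡ NOT B AND (NOT (A OR NOT D) OR ((D IMPLIES A) AND (A IMPLIES D)))   [eliminate IFF]
≡ NOT B AND (NOT (A OR NOT D) OR ((NOT D OR A) AND (A IMPLIES D)))   [eliminate IMPLIES]
≡ NOT B AND (NOT (A OR NOT D) OR ((NOT D OR A) AND (NOT A OR D)))   [eliminate IMPLIES]
≡ NOT B AND ((NOT A AND NOT NOT D) OR ((NOT D OR A) AND (NOT A OR D)))   [De Morgan]
≡ NOT B AND ((NOT A AND D) OR ((NOT D OR A) AND (NOT A OR D)))   [double negation]
≡ NOT B AND (NOT A OR NOT D OR A) AND (NOT A OR NOT A OR D) AND (D OR NOT D OR A) AND (D OR NOT A OR D)   [distribute OR over AND]
≡ NOT B AND (NOT A OR D)   [simplify]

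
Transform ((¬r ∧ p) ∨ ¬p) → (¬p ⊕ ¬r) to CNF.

((¬r ∧ p) ∨ ¬p) → (¬p ⊕ ¬r)
= ¬((¬r ∧ p) ∨ ¬p) ∨ (¬p ⊕ ¬r)   — eliminate →
= ¬((¬r ∧ p) ∨ ¬p) ∨ ((¬p ∨ ¬r) ∧ ¬(¬p ∧ ¬r))   — expand ⊕
= (¬(¬r ∧ p) ∧ ¬¬p) ∨ ((¬p ∨ ¬r) ∧ ¬(¬p ∧ ¬r))   — De Morgan
= ((¬¬r ∨ ¬p) ∧ ¬¬p) ∨ ((¬p ∨ ¬r) ∧ ¬(¬p ∧ ¬r))   — De Morgan
= ((r ∨ ¬p) ∧ ¬¬p) ∨ ((¬p ∨ ¬r) ∧ ¬(¬p ∧ ¬r))   — double negation
= ((r ∨ ¬p) ∧ p) ∨ ((¬p ∨ ¬r) ∧ ¬(¬p ∧ ¬r))   — double negation
= ((r ∨ ¬p) ∧ p) ∨ ((¬p ∨ ¬r) ∧ (¬¬p ∨ ¬¬r))   — De Morgan
= ((r ∨ ¬p) ∧ p) ∨ ((¬p ∨ ¬r) ∧ (p ∨ ¬¬r))   — double negation
= ((r ∨ ¬p) ∧ p) ∨ ((¬p ∨ ¬r) ∧ (p ∨ r))   — double negation
= (r ∨ ¬p ∨ ¬p ∨ ¬r) ∧ (r ∨ ¬p ∨ p ∨ r) ∧ (p ∨ ¬p ∨ ¬r) ∧ (p ∨ p ∨ r)   — distribute ∨ over ∧
= p ∨ r   — simplify

p ∨ r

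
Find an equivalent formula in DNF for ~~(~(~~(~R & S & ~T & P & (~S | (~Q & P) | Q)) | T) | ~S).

(R & ~T) | (~P & ~T) | ~S

~~(~(~~(~R & S & ~T & P & (~S | (~Q & P) | Q)) | T) | ~S)
≡ ~(~~(~R & S & ~T & P & (~S | (~Q & P) | Q)) | T) | ~S   — double negation
≡ (~~~(~R & S & ~T & P & (~S | (~Q & P) | Q)) & ~T) | ~S   — De Morgan
≡ (~(~R & S & ~T & P & (~S | (~Q & P) | Q)) & ~T) | ~S   — double negation
≡ ((~~R | ~S | ~~T | ~P | ~(~S | (~Q & P) | Q)) & ~T) | ~S   — De Morgan
≡ ((R | ~S | ~~T | ~P | ~(~S | (~Q & P) | Q)) & ~T) | ~S   — double negation
≡ ((R | ~S | T | ~P | ~(~S | (~Q & P) | Q)) & ~T) | ~S   — double negation
≡ ((R | ~S | T | ~P | (~~S & ~(~Q & P) & ~Q)) & ~T) | ~S   — De Morgan
≡ ((R | ~S | T | ~P | (S & ~(~Q & P) & ~Q)) & ~T) | ~S   — double negation
≡ ((R | ~S | T | ~P | (S & (~~Q | ~P) & ~Q)) & ~T) | ~S   — De Morgan
≡ ((R | ~S | T | ~P | (S & (Q | ~P) & ~Q)) & ~T) | ~S   — double negation
≡ (R & ~T) | (~S & ~T) | (T & ~T) | (~P & ~T) | (S & Q & ~Q & ~T) | (S & ~P & ~Q & ~T) | ~S   — distribute & over |
≡ (R & ~T) | (~P & ~T) | ~S   — simplify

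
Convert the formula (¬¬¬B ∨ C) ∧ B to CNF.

(¬¬¬B ∨ C) ∧ B
⇔ (¬B ∨ C) ∧ B

(¬B ∨ C) ∧ B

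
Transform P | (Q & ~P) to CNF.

P | (Q & ~P)
≡ (P | Q) & (P | ~P)   [distribute | over &]
≡ P | Q   [simplify]

P | Q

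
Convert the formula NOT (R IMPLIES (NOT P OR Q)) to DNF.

R AND P AND NOT Q

NOT (R IMPLIES (NOT P OR Q))
= NOT (NOT R OR NOT P OR Q)   (eliminate IMPLIES)
= NOT NOT R AND NOT NOT P AND NOT Q   (De Morgan)
= R AND NOT NOT P AND NOT Q   (double negation)
= R AND P AND NOT Q   (double negation)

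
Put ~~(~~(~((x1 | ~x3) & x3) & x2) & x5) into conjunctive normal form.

(~x1 | ~x3) & x2 & x5

~~(~~(~((x1 | ~x3) & x3) & x2) & x5)
≡ ~~(~((x1 | ~x3) & x3) & x2) & x5   (double negation)
≡ ~((x1 | ~x3) & x3) & x2 & x5   (double negation)
≡ (~(x1 | ~x3) | ~x3) & x2 & x5   (De Morgan)
≡ ((~x1 & ~~x3) | ~x3) & x2 & x5   (De Morgan)
≡ ((~x1 & x3) | ~x3) & x2 & x5   (double negation)
≡ (~x1 | ~x3) & (x3 | ~x3) & x2 & x5   (distribute | over &)
≡ (~x1 | ~x3) & x2 & x5   (simplify)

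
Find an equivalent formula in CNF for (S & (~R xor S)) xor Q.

(S | Q) & (R | ~S | Q) & (~S | ~R | ~Q)

(S & (~R xor S)) xor Q
≡ ((S & (~R xor S)) | Q) & ~(S & (~R xor S) & Q)
≡ ((S & (~R | S) & ~(~R & S)) | Q) & ~(S & (~R xor S) & Q)
≡ ((S & (~R | S) & ~(~R & S)) | Q) & ~(S & (~R | S) & ~(~R & S) & Q)
≡ ((S & (~R | S) & (~~R | ~S)) | Q) & ~(S & (~R | S) & ~(~R & S) & Q)
≡ ((S & (~R | S) & (R | ~S)) | Q) & ~(S & (~R | S) & ~(~R & S) & Q)
≡ ((S & (~R | S) & (R | ~S)) | Q) & (~S | ~(~R | S) | ~~(~R & S) | ~Q)
≡ ((S & (~R | S) & (R | ~S)) | Q) & (~S | (~~R & ~S) | ~~(~R & S) | ~Q)
≡ ((S & (~R | S) & (R | ~S)) | Q) & (~S | (R & ~S) | ~~(~R & S) | ~Q)
≡ ((S & (~R | S) & (R | ~S)) | Q) & (~S | (R & ~S) | (~R & S) | ~Q)
≡ (S | Q) & (~R | S | Q) & (R | ~S | Q) & (~S | R | ~R | ~Q) & (~S | R | S | ~Q) & (~S | ~S | ~R | ~Q) & (~S | ~S | S | ~Q)
≡ (S | Q) & (R | ~S | Q) & (~S | ~R | ~Q)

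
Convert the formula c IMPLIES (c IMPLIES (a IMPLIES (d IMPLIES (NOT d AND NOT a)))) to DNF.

NOT c OR NOT a OR NOT d

c IMPLIES (c IMPLIES (a IMPLIES (d IMPLIES (NOT d AND NOT a))))
⇔ NOT c OR (c IMPLIES (a IMPLIES (d IMPLIES (NOT d AND NOT a))))   — eliminate IMPLIES
⇔ NOT c OR NOT c OR (a IMPLIES (d IMPLIES (NOT d AND NOT a)))   — eliminate IMPLIES
⇔ NOT c OR NOT c OR NOT a OR (d IMPLIES (NOT d AND NOT a))   — eliminate IMPLIES
⇔ NOT c OR NOT c OR NOT a OR NOT d OR (NOT d AND NOT a)   — eliminate IMPLIES
⇔ NOT c OR NOT a OR NOT d   — simplify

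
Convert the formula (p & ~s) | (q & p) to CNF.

p & (~s | q)

(p & ~s) | (q & p)
≡ (p | q) & (p | p) & (~s | q) & (~s | p)   — distribute | over &
≡ p & (~s | q)   — simplify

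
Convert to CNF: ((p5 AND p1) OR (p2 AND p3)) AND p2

(p5 OR p3) AND (p1 OR p3) AND p2

((p5 AND p1) OR (p2 AND p3)) AND p2
≡ (p5 OR p2) AND (p5 OR p3) AND (p1 OR p2) AND (p1 OR p3) AND p2   (distribute OR over AND)
≡ (p5 OR p3) AND (p1 OR p3) AND p2   (simplify)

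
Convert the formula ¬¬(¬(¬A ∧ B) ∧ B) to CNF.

¬¬(¬(¬A ∧ B) ∧ B)
≡ ¬(¬A ∧ B) ∧ B   — double negation
≡ (¬¬A ∨ ¬B) ∧ B   — De Morgan
≡ (A ∨ ¬B) ∧ B   — double negation

(A ∨ ¬B) ∧ B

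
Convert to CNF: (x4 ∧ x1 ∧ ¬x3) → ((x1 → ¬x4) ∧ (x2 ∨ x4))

(x4 ∧ x1 ∧ ¬x3) → ((x1 → ¬x4) ∧ (x2 ∨ x4))
= ¬(x4 ∧ x1 ∧ ¬x3) ∨ ((x1 → ¬x4) ∧ (x2 ∨ x4))   [eliminate →]
= ¬(x4 ∧ x1 ∧ ¬x3) ∨ ((¬x1 ∨ ¬x4) ∧ (x2 ∨ x4))   [eliminate →]
= ¬x4 ∨ ¬x1 ∨ ¬¬x3 ∨ ((¬x1 ∨ ¬x4) ∧ (x2 ∨ x4))   [De Morgan]
= ¬x4 ∨ ¬x1 ∨ x3 ∨ ((¬x1 ∨ ¬x4) ∧ (x2 ∨ x4))   [double negation]
= (¬x4 ∨ ¬x1 ∨ x3 ∨ ¬x1 ∨ ¬x4) ∧ (¬x4 ∨ ¬x1 ∨ x3 ∨ x2 ∨ x4)   [distribute ∨ over ∧]
= ¬x4 ∨ ¬x1 ∨ x3   [simplify]

¬x4 ∨ ¬x1 ∨ x3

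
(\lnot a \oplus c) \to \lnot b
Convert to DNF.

(a \land \lnot c) \lor (c \land \lnot a) \lor \lnot b

(\lnot a \oplus c) \to \lnot b
= \lnot (\lnot a \oplus c) \lor \lnot b   (eliminate \to)
= \lnot ((\lnot a \land \lnot c) \lor (\lnot \lnot a \land c)) \lor \lnot b   (expand \oplus)
= (\lnot (\lnot a \land \lnot c) \land \lnot (\lnot \lnot a \land c)) \lor \lnot b   (De Morgan)
= ((\lnot \lnot a \lor \lnot \lnot c) \land \lnot (\lnot \lnot a \land c)) \lor \lnot b   (De Morgan)
= ((a \lor \lnot \lnot c) \land \lnot (\lnot \lnot a \land c)) \lor \lnot b   (double negation)
= ((a \lor c) \land \lnot (\lnot \lnot a \land c)) \lor \lnot b   (double negation)
= ((a \lor c) \land (\lnot \lnot \lnot a \lor \lnot c)) \lor \lnot b   (De Morgan)
= ((a \lor c) \land (\lnot a \lor \lnot c)) \lor \lnot b   (double negation)
= (a \land \lnot a) \lor (a \land \lnot c) \lor (c \land \lnot a) \lor (c \land \lnot c) \lor \lnot b   (distribute \land over \lor)
= (a \land \lnot c) \lor (c \land \lnot a) \lor \lnot b   (simplify)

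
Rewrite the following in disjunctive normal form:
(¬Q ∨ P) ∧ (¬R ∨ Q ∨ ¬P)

(¬Q ∨ P) ∧ (¬R ∨ Q ∨ ¬P)
= (¬Q ∧ ¬R) ∨ (¬Q ∧ Q) ∨ (¬Q ∧ ¬P) ∨ (P ∧ ¬R) ∨ (P ∧ Q) ∨ (P ∧ ¬P)
= (¬Q ∧ ¬R) ∨ (¬Q ∧ ¬P) ∨ (P ∧ ¬R) ∨ (P ∧ Q)

(¬Q ∧ ¬R) ∨ (¬Q ∧ ¬P) ∨ (P ∧ ¬R) ∨ (P ∧ Q)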